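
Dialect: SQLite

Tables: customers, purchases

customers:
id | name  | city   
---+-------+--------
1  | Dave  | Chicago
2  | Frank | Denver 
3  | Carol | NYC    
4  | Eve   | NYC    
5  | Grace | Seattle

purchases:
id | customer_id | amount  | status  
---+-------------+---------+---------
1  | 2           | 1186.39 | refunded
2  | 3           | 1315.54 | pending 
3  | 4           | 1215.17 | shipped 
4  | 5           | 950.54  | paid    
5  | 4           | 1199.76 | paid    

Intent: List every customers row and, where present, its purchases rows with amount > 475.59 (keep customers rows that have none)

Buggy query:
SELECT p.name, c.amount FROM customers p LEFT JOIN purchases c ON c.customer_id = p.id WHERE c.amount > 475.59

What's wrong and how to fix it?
Bug: A WHERE condition on the right-hand table after LEFT JOIN drops unmatched parents

Fix: Put 'c.amount > 475.59' in the JOIN's ON clause instead of WHERE

Corrected query:
SELECT p.name, c.amount FROM customers p LEFT JOIN purchases c ON c.customer_id = p.id AND c.amount > 475.59

Result:
name  | amount 
------+--------
Dave  | NULL   
Frank | 1186.39
Carol | 1315.54
Eve   | 1199.76
Eve   | 1215.17
Grace | 950.54 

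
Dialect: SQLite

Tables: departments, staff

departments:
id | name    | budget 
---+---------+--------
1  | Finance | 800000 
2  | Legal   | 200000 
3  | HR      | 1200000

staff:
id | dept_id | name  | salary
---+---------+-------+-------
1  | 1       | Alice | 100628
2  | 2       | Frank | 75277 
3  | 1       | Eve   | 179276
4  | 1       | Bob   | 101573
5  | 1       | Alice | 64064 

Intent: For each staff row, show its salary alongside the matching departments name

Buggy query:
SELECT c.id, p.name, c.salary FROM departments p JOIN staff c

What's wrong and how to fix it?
Bug: Missing join condition: each staff row is matched to all departments rows instead of just its own

Fix: Add ON c.dept_id = p.id to the JOIN

Corrected query:
SELECT c.id, p.name, c.salary FROM departments p JOIN staff c ON c.dept_id = p.id

Result:
id | name    | salary
---+---------+-------
1  | Finance | 100628
2  | Legal   | 75277 
3  | Finance | 179276
4  | Finance | 101573
5  | Finance | 64064 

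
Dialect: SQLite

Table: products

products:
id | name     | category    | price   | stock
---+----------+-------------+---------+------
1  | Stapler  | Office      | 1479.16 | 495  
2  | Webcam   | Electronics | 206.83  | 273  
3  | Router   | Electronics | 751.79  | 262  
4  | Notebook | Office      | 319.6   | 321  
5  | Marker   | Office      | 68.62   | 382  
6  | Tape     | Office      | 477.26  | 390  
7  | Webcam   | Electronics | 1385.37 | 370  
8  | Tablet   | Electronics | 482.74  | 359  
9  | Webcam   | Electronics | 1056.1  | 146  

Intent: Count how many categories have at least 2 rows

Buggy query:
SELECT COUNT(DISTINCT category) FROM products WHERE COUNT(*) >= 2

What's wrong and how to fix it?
Bug: WHERE filters individual rows, not groups, so a group-level COUNT is invalid there

Fix: Group first with HAVING COUNT(*) >= 2, then COUNT the resulting groups

Corrected query:
SELECT COUNT(*) FROM (SELECT category FROM products GROUP BY category HAVING COUNT(*) >= 2)

Result:
COUNT(*)
--------
2       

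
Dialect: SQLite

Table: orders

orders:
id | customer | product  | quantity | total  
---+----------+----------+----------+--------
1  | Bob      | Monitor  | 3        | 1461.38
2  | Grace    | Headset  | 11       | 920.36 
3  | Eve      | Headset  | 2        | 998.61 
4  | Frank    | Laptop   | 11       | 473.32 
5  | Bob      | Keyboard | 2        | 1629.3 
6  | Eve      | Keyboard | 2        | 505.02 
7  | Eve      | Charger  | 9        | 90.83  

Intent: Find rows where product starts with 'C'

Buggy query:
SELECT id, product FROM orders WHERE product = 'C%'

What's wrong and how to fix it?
Bug: '=' compares the literal string including the % character; pattern matching needs LIKE

Fix: Replace '=' with LIKE so 'C%' is treated as a pattern

Corrected query:
SELECT id, product FROM orders WHERE product LIKE 'C%'

Result:
id | product
---+--------
7  | Charger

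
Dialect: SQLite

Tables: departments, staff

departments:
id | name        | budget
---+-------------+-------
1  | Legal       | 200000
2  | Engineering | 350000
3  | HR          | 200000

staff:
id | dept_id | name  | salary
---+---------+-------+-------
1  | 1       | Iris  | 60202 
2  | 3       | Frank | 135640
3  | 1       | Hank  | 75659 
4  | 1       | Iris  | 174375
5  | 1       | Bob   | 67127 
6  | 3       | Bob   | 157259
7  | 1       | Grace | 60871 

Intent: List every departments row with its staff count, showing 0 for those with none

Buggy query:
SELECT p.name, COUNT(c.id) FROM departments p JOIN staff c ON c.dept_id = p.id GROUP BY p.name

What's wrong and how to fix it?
Bug: An inner join excludes parents with zero children

Fix: Switch to LEFT JOIN to retain unmatched parent rows

Corrected query:
SELECT p.name, COUNT(c.id) FROM departments p LEFT JOIN staff c ON c.dept_id = p.id GROUP BY p.name

Result:
name        | COUNT(c.id)
------------+------------
Engineering | 0          
HR          | 2          
Legal       | 5          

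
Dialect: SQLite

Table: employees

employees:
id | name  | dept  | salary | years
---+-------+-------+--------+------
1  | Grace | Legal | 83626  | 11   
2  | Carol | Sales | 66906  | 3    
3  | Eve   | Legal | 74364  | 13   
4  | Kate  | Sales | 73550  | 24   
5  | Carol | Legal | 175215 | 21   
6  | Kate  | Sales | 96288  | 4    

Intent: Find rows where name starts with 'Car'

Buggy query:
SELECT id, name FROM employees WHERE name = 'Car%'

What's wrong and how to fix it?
Bug: Wildcards only work with LIKE; '=' treats '%' as a literal character

Fix: Use LIKE for wildcard pattern matching

Corrected query:
SELECT id, name FROM employees WHERE name LIKE 'Car%'

Result:
id | name 
---+------
2  | Carol
5  | Carol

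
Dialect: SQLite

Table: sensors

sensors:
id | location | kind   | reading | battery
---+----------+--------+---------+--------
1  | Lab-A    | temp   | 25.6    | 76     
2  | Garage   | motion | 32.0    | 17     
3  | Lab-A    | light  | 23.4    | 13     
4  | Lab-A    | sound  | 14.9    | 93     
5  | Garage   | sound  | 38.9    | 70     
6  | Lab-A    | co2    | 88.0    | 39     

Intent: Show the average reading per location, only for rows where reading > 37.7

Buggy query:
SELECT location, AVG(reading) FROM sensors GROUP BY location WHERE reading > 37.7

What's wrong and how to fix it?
Bug: Row-level WHERE must come before GROUP BY in the clause order

Fix: Place WHERE between FROM and GROUP BY

Corrected query:
SELECT location, AVG(reading) FROM sensors WHERE reading > 37.7 GROUP BY location

Result:
location | AVG(reading)
---------+-------------
Garage   | 38.9        
Lab-A    | 88          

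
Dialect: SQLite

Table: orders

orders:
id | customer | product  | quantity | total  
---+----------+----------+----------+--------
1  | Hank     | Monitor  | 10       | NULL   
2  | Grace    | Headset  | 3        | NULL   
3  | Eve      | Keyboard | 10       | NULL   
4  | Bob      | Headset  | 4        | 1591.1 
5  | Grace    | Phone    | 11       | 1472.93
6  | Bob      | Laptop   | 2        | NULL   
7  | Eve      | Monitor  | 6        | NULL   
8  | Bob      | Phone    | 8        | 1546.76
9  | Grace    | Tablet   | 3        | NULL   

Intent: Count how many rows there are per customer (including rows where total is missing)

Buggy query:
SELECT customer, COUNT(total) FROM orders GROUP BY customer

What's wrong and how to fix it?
Bug: COUNT(column) counts non-NULL values only; rows with NULL total aren't counted

Fix: Replace COUNT(total) with COUNT(*)

Corrected query:
SELECT customer, COUNT(*) FROM orders GROUP BY customer

Result:
customer | COUNT(*)
---------+---------
Bob      | 3       
Eve      | 2       
Grace    | 3       
Hank     | 1       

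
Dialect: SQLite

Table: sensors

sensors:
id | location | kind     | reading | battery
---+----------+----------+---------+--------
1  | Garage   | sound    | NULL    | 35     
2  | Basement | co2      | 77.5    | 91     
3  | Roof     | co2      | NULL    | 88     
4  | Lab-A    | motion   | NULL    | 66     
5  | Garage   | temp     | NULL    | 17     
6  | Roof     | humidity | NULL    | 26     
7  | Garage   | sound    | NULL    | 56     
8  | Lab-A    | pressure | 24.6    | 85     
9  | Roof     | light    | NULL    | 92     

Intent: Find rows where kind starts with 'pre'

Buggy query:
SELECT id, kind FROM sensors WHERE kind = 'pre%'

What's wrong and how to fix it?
Bug: '=' compares the literal string including the % character; pattern matching needs LIKE

Fix: Replace '=' with LIKE so 'pre%' is treated as a pattern

Corrected query:
SELECT id, kind FROM sensors WHERE kind LIKE 'pre%'

Result:
id | kind    
---+---------
8  | pressure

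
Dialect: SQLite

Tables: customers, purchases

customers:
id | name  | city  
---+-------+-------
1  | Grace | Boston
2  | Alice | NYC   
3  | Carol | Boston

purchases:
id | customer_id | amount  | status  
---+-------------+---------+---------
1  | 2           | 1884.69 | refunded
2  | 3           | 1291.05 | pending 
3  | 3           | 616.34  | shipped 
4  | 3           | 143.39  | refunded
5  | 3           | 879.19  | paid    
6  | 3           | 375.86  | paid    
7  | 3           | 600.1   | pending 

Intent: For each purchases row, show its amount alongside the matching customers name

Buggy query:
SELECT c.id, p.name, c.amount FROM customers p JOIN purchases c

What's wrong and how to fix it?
Bug: JOIN with no ON clause produces a cartesian product; every purchases row pairs with every customers row

Fix: Add ON c.customer_id = p.id to the JOIN

Corrected query:
SELECT c.id, p.name, c.amount FROM customers p JOIN purchases c ON c.customer_id = p.id

Result:
id | name  | amount 
---+-------+--------
1  | Alice | 1884.69
2  | Carol | 1291.05
3  | Carol | 616.34 
4  | Carol | 143.39 
5  | Carol | 879.19 
6  | Carol | 375.86 
7  | Carol | 600.1  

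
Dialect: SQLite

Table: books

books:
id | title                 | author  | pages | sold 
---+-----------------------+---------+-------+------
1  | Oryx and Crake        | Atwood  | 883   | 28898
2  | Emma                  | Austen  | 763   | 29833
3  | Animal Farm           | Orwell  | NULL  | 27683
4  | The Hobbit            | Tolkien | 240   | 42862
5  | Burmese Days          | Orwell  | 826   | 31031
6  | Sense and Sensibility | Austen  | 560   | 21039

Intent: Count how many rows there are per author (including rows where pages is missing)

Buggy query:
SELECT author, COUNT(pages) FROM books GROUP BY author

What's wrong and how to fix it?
Bug: COUNT(column) counts non-NULL values only; rows with NULL pages aren't counted

Fix: Replace COUNT(pages) with COUNT(*)

Corrected query:
SELECT author, COUNT(*) FROM books GROUP BY author

Result:
author  | COUNT(*)
--------+---------
Atwood  | 1       
Austen  | 2       
Orwell  | 2       
Tolkien | 1       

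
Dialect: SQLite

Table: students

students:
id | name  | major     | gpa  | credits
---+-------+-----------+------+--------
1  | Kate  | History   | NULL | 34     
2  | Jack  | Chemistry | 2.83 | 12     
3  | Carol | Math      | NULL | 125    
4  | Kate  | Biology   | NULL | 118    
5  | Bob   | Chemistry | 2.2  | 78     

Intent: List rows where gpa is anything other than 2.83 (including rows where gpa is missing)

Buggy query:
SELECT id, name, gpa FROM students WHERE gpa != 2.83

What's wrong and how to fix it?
Bug: 'gpa != 2.83' is unknown when gpa is NULL, so NULL rows are silently excluded

Fix: Add an explicit OR gpa IS NULL to include the missing-value rows

Corrected query:
SELECT id, name, gpa FROM students WHERE gpa != 2.83 OR gpa IS NULL

Result:
id | name  | gpa 
---+-------+-----
1  | Kate  | NULL
3  | Carol | NULL
4  | Kate  | NULL
5  | Bob   | 2.2 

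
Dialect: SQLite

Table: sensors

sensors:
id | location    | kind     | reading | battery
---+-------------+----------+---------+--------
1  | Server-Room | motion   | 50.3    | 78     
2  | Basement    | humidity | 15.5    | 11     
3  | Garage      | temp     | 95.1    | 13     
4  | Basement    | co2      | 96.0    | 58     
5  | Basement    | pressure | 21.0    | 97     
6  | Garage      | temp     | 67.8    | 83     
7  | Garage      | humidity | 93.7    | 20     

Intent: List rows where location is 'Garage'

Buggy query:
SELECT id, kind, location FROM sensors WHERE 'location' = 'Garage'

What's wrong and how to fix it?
Bug: Single quotes denote string literals in SQL; the column name is being compared as a constant string

Fix: Remove the quotes around the column name (or use double quotes for an identifier)

Corrected query:
SELECT id, kind, location FROM sensors WHERE location = 'Garage'

Result:
id | kind     | location
---+----------+---------
3  | temp     | Garage  
6  | temp     | Garage  
7  | humidity | Garage  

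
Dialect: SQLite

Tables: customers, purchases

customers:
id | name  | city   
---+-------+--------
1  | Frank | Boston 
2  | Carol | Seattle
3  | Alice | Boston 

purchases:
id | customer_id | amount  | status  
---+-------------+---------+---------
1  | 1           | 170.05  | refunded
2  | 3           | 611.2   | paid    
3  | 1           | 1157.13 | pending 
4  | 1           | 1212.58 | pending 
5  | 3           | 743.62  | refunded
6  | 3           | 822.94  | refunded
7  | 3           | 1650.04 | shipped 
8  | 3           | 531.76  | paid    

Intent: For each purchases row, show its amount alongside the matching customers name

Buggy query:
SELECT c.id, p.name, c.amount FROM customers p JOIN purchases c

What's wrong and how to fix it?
Bug: JOIN with no ON clause produces a cartesian product; every purchases row pairs with every customers row

Fix: Add ON c.customer_id = p.id to the JOIN

Corrected query:
SELECT c.id, p.name, c.amount FROM customers p JOIN purchases c ON c.customer_id = p.id

Result:
id | name  | amount 
---+-------+--------
1  | Frank | 170.05 
2  | Alice | 611.2  
3  | Frank | 1157.13
4  | Frank | 1212.58
5  | Alice | 743.62 
6  | Alice | 822.94 
7  | Alice | 1650.04
8  | Alice | 531.76 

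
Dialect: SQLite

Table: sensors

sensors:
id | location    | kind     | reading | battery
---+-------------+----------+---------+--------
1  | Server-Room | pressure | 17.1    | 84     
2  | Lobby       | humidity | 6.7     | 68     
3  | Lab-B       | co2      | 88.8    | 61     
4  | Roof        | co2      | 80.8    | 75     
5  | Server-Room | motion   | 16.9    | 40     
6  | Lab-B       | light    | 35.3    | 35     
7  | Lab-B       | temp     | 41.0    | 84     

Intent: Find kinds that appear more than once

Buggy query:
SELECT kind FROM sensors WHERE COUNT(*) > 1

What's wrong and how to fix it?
Bug: COUNT(*) is an aggregate and cannot be used in WHERE

Fix: Group first, then use HAVING for the count condition

Corrected query:
SELECT kind FROM sensors GROUP BY kind HAVING COUNT(*) > 1

Result:
kind
----
co2 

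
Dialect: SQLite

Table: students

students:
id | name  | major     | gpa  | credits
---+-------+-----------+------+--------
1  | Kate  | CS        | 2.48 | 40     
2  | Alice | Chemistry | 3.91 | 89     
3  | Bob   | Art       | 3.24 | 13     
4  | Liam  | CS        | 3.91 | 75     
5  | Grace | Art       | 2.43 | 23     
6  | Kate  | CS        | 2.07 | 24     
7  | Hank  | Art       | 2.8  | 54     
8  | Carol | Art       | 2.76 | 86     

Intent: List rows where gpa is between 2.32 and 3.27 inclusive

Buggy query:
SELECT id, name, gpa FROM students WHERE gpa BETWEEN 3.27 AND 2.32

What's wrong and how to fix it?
Bug: The bounds are reversed; BETWEEN a AND b requires a <= b to match anything

Fix: Write BETWEEN 2.32 AND 3.27

Corrected query:
SELECT id, name, gpa FROM students WHERE gpa BETWEEN 2.32 AND 3.27

Result:
id | name  | gpa 
---+-------+-----
1  | Kate  | 2.48
3  | Bob   | 3.24
5  | Grace | 2.43
7  | Hank  | 2.8 
8  | Carol | 2.76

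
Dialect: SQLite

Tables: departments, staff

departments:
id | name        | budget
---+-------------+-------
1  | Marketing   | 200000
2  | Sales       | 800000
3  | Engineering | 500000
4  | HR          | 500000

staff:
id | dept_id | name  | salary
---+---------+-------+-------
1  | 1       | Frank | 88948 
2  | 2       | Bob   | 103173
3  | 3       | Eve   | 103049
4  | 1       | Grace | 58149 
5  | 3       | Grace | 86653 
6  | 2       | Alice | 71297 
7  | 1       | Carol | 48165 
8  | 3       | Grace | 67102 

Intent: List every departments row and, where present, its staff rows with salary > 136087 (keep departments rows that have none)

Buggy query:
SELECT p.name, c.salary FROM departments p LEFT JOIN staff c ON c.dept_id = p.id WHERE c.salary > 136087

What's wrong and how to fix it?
Bug: A WHERE condition on the right-hand table after LEFT JOIN drops unmatched parents

Fix: Put 'c.salary > 136087' in the JOIN's ON clause instead of WHERE

Corrected query:
SELECT p.name, c.salary FROM departments p LEFT JOIN staff c ON c.dept_id = p.id AND c.salary > 136087

Result:
name        | salary
------------+-------
Marketing   | NULL  
Sales       | NULL  
Engineering | NULL  
HR          | NULL  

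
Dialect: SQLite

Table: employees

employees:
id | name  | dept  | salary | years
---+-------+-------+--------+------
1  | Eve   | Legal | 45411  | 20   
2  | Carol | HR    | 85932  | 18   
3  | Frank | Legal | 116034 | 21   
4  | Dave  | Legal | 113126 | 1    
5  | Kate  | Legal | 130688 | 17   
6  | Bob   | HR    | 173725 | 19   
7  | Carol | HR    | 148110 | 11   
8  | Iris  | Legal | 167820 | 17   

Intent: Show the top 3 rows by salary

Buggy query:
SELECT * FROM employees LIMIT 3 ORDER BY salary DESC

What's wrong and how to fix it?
Bug: ORDER BY cannot follow LIMIT; LIMIT is the final clause

Fix: Sort with ORDER BY, then apply LIMIT

Corrected query:
SELECT * FROM employees ORDER BY salary DESC LIMIT 3

Result:
id | name  | dept  | salary | years
---+-------+-------+--------+------
6  | Bob   | HR    | 173725 | 19   
8  | Iris  | Legal | 167820 | 17   
7  | Carol | HR    | 148110 | 11   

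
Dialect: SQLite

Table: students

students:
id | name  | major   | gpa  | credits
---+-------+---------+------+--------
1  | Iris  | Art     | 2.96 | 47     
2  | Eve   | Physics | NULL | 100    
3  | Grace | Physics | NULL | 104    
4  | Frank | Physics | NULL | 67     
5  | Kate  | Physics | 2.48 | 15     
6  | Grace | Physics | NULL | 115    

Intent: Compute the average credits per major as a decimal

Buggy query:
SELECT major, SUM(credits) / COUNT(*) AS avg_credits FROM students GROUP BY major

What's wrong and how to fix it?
Bug: SUM(credits) and COUNT(*) are both integers; the division truncates the fractional part

Fix: Cast one side to REAL so the division keeps the fractional part

Corrected query:
SELECT major, SUM(credits) * 1.0 / COUNT(*) AS avg_credits FROM students GROUP BY major

Result:
major   | avg_credits
--------+------------
Art     | 47         
Physics | 80.2       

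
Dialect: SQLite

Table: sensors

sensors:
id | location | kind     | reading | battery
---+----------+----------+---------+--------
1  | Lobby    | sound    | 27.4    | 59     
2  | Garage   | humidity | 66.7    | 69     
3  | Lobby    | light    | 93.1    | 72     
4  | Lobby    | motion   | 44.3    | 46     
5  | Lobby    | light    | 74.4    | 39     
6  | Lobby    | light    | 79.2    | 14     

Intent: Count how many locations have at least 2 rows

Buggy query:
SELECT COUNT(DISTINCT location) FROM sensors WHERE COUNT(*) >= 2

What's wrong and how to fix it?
Bug: WHERE filters individual rows, not groups, so a group-level COUNT is invalid there

Fix: Group first with HAVING COUNT(*) >= 2, then COUNT the resulting groups

Corrected query:
SELECT COUNT(*) FROM (SELECT location FROM sensors GROUP BY location HAVING COUNT(*) >= 2)

Result:
COUNT(*)
--------
1       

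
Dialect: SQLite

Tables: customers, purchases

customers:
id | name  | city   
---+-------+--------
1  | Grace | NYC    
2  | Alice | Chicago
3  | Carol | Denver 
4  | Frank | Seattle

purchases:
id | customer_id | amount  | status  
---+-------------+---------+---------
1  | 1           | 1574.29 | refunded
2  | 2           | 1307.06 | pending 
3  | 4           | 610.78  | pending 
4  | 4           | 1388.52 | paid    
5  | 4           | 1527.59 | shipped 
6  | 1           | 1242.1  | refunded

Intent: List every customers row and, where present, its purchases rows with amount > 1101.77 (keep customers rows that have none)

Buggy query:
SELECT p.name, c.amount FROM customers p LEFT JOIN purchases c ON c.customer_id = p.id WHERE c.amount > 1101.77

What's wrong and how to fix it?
Bug: A WHERE condition on the right-hand table after LEFT JOIN drops unmatched parents

Fix: Move the right-table condition into the ON clause so unmatched parents are kept

Corrected query:
SELECT p.name, c.amount FROM customers p LEFT JOIN purchases c ON c.customer_id = p.id AND c.amount > 1101.77

Result:
name  | amount 
------+--------
Grace | 1242.1 
Grace | 1574.29
Alice | 1307.06
Carol | NULL   
Frank | 1388.52
Frank | 1527.59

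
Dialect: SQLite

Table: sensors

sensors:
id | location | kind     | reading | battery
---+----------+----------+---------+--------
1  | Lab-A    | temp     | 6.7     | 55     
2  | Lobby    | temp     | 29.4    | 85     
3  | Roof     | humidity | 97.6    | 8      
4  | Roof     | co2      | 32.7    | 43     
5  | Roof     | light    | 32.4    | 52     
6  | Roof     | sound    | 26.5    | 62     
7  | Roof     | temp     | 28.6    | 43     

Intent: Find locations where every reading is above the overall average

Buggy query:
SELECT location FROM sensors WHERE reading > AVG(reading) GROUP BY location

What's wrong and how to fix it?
Bug: AVG() is an aggregate; it can't sit directly in WHERE

Fix: Use a subquery for AVG and a HAVING MIN(...) filter so the condition holds for every row in the group

Corrected query:
SELECT location FROM sensors GROUP BY location HAVING MIN(reading) > (SELECT AVG(reading) FROM sensors)

Result:
(no rows)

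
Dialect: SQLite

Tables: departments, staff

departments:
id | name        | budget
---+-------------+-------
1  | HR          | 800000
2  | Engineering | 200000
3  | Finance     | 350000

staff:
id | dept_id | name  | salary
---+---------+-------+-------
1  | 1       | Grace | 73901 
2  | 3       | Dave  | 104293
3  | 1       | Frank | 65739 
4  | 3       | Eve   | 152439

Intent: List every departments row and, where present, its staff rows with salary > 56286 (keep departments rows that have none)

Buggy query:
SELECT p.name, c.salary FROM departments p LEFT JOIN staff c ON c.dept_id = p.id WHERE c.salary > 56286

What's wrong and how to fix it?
Bug: A WHERE condition on the right-hand table after LEFT JOIN drops unmatched parents

Fix: Move the right-table condition into the ON clause so unmatched parents are kept

Corrected query:
SELECT p.name, c.salary FROM departments p LEFT JOIN staff c ON c.dept_id = p.id AND c.salary > 56286

Result:
name        | salary
------------+-------
HR          | 65739 
HR          | 73901 
Engineering | NULL  
Finance     | 104293
Finance     | 152439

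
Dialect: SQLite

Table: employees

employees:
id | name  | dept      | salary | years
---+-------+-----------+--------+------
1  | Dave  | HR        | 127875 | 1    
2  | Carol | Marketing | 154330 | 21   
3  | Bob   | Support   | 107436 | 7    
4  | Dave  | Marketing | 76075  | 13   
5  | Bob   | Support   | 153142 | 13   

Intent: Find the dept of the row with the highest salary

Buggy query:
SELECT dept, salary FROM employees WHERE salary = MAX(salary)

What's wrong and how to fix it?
Bug: MAX(salary) is an aggregate and cannot be used directly in WHERE

Fix: Use a subquery: WHERE salary = (SELECT MAX(salary) FROM employees)

Corrected query:
SELECT dept, salary FROM employees WHERE salary = (SELECT MAX(salary) FROM employees)

Result:
dept      | salary
----------+-------
Marketing | 154330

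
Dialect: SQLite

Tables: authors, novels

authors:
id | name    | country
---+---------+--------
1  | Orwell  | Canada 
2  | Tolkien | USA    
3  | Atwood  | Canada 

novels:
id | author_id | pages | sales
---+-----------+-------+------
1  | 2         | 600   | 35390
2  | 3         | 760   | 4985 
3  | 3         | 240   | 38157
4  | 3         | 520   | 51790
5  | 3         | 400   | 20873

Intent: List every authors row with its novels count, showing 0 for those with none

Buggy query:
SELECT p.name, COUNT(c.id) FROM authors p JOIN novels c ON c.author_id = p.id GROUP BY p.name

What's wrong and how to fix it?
Bug: An inner join excludes parents with zero children

Fix: Switch to LEFT JOIN to retain unmatched parent rows

Corrected query:
SELECT p.name, COUNT(c.id) FROM authors p LEFT JOIN novels c ON c.author_id = p.id GROUP BY p.name

Result:
name    | COUNT(c.id)
--------+------------
Atwood  | 4          
Orwell  | 0          
Tolkien | 1          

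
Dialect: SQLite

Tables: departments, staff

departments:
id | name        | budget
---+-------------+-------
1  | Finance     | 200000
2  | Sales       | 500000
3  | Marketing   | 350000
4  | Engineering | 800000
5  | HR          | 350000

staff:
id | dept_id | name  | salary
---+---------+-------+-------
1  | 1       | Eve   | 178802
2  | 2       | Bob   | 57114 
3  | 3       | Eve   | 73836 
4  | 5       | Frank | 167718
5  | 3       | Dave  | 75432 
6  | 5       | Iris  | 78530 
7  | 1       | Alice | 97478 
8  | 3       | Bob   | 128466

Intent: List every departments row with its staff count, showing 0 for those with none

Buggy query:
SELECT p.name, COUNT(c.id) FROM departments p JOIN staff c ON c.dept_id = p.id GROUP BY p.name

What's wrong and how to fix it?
Bug: An inner join excludes parents with zero children

Fix: Use LEFT JOIN so parents without children still appear (COUNT(c.id) gives 0)

Corrected query:
SELECT p.name, COUNT(c.id) FROM departments p LEFT JOIN staff c ON c.dept_id = p.id GROUP BY p.name

Result:
name        | COUNT(c.id)
------------+------------
Engineering | 0          
Finance     | 2          
HR          | 2          
Marketing   | 3          
Sales       | 1          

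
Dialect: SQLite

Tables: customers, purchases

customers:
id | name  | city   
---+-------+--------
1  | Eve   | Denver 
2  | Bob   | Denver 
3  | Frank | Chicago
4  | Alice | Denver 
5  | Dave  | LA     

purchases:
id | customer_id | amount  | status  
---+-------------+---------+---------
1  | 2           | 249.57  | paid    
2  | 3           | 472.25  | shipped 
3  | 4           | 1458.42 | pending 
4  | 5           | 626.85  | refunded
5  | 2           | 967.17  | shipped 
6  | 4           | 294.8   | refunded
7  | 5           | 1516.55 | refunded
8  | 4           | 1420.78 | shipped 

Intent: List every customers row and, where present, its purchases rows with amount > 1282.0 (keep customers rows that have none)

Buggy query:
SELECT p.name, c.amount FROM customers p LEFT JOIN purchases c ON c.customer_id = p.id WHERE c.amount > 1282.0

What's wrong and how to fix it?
Bug: A WHERE condition on the right-hand table after LEFT JOIN drops unmatched parents

Fix: Put 'c.amount > 1282.0' in the JOIN's ON clause instead of WHERE

Corrected query:
SELECT p.name, c.amount FROM customers p LEFT JOIN purchases c ON c.customer_id = p.id AND c.amount > 1282.0

Result:
name  | amount 
------+--------
Eve   | NULL   
Bob   | NULL   
Frank | NULL   
Alice | 1420.78
Alice | 1458.42
Dave  | 1516.55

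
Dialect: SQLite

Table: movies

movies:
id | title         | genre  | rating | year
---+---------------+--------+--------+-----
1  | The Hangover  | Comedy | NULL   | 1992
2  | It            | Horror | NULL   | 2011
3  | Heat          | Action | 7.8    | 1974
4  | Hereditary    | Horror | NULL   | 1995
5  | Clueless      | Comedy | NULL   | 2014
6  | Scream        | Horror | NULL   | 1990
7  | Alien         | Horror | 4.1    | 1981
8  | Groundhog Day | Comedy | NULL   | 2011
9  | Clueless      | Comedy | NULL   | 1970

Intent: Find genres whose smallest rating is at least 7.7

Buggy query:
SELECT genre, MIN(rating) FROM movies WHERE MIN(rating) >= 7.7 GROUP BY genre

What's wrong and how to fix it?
Bug: MIN() in WHERE is a misuse of aggregate

Fix: Use HAVING for the per-group MIN condition

Corrected query:
SELECT genre, MIN(rating) FROM movies GROUP BY genre HAVING MIN(rating) >= 7.7

Result:
genre  | MIN(rating)
-------+------------
Action | 7.8        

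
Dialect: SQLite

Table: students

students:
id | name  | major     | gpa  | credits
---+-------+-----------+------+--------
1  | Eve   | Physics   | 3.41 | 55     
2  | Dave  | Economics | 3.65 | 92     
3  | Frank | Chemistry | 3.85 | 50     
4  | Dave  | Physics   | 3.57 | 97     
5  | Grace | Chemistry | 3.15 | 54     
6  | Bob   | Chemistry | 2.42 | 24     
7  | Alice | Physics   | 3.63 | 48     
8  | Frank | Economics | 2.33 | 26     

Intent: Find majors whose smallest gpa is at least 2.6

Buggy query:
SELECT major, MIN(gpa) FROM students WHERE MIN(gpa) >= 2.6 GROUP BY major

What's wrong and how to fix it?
Bug: Aggregates like MIN are computed per group after WHERE runs

Fix: Replace WHERE with HAVING after the GROUP BY

Corrected query:
SELECT major, MIN(gpa) FROM students GROUP BY major HAVING MIN(gpa) >= 2.6

Result:
major   | MIN(gpa)
--------+---------
Physics | 3.41    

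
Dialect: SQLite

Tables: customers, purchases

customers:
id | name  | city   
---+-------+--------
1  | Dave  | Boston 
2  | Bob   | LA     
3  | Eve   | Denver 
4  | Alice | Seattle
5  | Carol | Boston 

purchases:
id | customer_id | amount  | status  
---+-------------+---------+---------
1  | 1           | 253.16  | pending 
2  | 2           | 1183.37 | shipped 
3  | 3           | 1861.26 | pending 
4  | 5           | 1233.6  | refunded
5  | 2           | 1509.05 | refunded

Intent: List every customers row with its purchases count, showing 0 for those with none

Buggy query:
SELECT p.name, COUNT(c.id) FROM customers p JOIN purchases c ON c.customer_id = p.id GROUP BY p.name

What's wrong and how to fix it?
Bug: INNER JOIN drops customers rows that have no matching purchases rows

Fix: Switch to LEFT JOIN to retain unmatched parent rows

Corrected query:
SELECT p.name, COUNT(c.id) FROM customers p LEFT JOIN purchases c ON c.customer_id = p.id GROUP BY p.name

Result:
name  | COUNT(c.id)
------+------------
Alice | 0          
Bob   | 2          
Carol | 1          
Dave  | 1          
Eve   | 1          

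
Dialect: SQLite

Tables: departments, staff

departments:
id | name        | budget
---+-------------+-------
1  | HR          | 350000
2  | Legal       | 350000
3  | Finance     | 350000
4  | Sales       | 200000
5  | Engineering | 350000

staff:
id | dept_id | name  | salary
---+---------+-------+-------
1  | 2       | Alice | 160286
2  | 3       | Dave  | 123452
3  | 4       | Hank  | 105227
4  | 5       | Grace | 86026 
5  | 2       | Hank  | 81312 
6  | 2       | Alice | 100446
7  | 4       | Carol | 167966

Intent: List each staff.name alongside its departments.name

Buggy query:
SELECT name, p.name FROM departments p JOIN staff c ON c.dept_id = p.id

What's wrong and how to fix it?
Bug: 'name' exists in both joined tables, so the database can't tell which one is meant

Fix: Prefix ambiguous columns with the table alias

Corrected query:
SELECT c.name, p.name FROM departments p JOIN staff c ON c.dept_id = p.id

Result:
name  | name       
------+------------
Alice | Legal      
Dave  | Finance    
Hank  | Sales      
Grace | Engineering
Hank  | Legal      
Alice | Legal      
Carol | Sales      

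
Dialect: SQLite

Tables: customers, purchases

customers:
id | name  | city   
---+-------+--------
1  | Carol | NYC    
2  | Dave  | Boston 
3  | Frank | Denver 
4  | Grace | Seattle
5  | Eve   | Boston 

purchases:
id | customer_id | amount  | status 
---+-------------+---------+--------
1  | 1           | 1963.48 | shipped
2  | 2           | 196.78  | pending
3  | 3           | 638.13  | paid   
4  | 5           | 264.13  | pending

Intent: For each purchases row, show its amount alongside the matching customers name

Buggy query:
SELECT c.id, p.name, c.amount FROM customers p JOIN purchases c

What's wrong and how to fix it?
Bug: Missing join condition: each purchases row is matched to all customers rows instead of just its own

Fix: Add ON c.customer_id = p.id to the JOIN

Corrected query:
SELECT c.id, p.name, c.amount FROM customers p JOIN purchases c ON c.customer_id = p.id

Result:
id | name  | amount 
---+-------+--------
1  | Carol | 1963.48
2  | Dave  | 196.78 
3  | Frank | 638.13 
4  | Eve   | 264.13 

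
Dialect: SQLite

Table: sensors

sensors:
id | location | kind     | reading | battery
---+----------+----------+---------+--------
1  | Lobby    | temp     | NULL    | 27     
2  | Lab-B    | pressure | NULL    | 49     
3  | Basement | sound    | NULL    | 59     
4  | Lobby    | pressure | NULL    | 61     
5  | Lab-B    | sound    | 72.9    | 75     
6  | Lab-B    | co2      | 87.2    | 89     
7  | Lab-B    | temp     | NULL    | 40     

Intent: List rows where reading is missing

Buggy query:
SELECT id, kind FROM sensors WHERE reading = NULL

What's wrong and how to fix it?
Bug: Comparing to NULL with '=' never matches; NULL = NULL is unknown, not true

Fix: Replace '= NULL' with 'IS NULL'

Corrected query:
SELECT id, kind FROM sensors WHERE reading IS NULL

Result:
id | kind    
---+---------
1  | temp    
2  | pressure
3  | sound   
4  | pressure
7  | temp    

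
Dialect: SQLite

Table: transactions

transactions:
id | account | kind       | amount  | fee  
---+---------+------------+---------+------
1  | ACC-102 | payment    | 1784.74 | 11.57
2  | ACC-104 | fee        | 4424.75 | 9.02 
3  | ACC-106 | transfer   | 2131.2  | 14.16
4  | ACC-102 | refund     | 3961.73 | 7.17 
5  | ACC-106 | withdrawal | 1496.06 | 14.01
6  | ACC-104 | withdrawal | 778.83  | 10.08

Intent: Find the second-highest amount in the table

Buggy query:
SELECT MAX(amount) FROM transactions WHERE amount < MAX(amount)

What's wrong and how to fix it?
Bug: The inner MAX is an aggregate inside WHERE, which is not allowed

Fix: Compute the overall MAX in a subquery, then take MAX of rows below it

Corrected query:
SELECT MAX(amount) FROM transactions WHERE amount < (SELECT MAX(amount) FROM transactions)

Result:
MAX(amount)
-----------
3961.73    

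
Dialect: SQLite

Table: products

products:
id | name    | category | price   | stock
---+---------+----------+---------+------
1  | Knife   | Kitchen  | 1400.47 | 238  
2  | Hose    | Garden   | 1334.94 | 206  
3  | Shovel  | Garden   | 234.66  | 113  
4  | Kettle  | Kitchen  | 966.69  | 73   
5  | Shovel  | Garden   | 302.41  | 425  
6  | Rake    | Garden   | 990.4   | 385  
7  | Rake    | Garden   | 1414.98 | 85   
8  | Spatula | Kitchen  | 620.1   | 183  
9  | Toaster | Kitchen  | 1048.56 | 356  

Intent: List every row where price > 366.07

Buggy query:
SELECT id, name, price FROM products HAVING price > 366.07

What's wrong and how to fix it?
Bug: HAVING filters the output of aggregation, but this query has no GROUP BY and no aggregate functions, so SQLite rejects it (HAVING clause on a non-aggregate query); the condition here is per row

Fix: Use WHERE for row-level filtering

Corrected query:
SELECT id, name, price FROM products WHERE price > 366.07

Result:
id | name    | price  
---+---------+--------
1  | Knife   | 1400.47
2  | Hose    | 1334.94
4  | Kettle  | 966.69 
6  | Rake    | 990.4  
7  | Rake    | 1414.98
8  | Spatula | 620.1  
9  | Toaster | 1048.56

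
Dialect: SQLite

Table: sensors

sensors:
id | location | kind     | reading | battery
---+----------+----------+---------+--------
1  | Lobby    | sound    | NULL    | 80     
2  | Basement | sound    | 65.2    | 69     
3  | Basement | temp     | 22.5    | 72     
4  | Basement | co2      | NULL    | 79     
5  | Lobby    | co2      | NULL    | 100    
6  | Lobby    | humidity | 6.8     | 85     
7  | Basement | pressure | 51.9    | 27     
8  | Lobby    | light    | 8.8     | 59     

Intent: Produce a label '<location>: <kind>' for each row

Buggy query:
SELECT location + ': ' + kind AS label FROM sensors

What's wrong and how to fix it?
Bug: '+' is numeric addition; on text columns SQLite converts them to 0 instead of concatenating

Fix: Use the || operator for string concatenation

Corrected query:
SELECT location || ': ' || kind AS label FROM sensors

Result:
label             
------------------
Lobby: sound      
Basement: sound   
Basement: temp    
Basement: co2     
Lobby: co2        
Lobby: humidity   
Basement: pressure
Lobby: light      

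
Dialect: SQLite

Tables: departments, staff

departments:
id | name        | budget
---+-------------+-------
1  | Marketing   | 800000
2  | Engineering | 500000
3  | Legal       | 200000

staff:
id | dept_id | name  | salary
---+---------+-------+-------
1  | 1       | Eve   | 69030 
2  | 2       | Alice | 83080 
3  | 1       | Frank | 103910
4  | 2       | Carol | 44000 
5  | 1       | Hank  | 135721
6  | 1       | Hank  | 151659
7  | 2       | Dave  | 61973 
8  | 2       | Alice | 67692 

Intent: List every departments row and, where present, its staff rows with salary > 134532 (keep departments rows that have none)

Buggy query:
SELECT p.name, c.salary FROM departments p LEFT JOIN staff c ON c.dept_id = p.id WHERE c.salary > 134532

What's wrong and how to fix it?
Bug: A WHERE condition on the right-hand table after LEFT JOIN drops unmatched parents

Fix: Move the right-table condition into the ON clause so unmatched parents are kept

Corrected query:
SELECT p.name, c.salary FROM departments p LEFT JOIN staff c ON c.dept_id = p.id AND c.salary > 134532

Result:
name        | salary
------------+-------
Marketing   | 135721
Marketing   | 151659
Engineering | NULL  
Legal       | NULL  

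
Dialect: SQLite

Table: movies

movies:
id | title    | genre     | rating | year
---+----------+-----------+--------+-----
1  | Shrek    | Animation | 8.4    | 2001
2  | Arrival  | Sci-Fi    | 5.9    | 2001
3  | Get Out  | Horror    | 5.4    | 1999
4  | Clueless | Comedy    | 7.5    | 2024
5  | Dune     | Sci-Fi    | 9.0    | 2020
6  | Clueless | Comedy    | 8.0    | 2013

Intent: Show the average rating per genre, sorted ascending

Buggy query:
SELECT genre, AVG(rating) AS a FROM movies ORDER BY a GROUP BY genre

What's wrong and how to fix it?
Bug: ORDER BY appears before GROUP BY; SQL clause order requires GROUP BY first

Fix: Move ORDER BY to the end, after GROUP BY

Corrected query:
SELECT genre, AVG(rating) AS a FROM movies GROUP BY genre ORDER BY a

Result:
genre     | a   
----------+-----
Horror    | 5.4 
Sci-Fi    | 7.45
Comedy    | 7.75
Animation | 8.4 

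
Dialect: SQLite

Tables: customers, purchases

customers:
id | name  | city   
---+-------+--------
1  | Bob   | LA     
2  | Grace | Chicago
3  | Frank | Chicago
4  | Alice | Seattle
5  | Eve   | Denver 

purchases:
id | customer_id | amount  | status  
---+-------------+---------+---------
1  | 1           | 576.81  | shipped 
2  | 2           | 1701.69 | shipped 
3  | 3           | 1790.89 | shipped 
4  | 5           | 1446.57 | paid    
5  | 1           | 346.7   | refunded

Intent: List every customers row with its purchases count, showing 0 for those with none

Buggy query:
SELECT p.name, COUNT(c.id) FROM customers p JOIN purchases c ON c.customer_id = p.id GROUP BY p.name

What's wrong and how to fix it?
Bug: An inner join excludes parents with zero children

Fix: Use LEFT JOIN so parents without children still appear (COUNT(c.id) gives 0)

Corrected query:
SELECT p.name, COUNT(c.id) FROM customers p LEFT JOIN purchases c ON c.customer_id = p.id GROUP BY p.name

Result:
name  | COUNT(c.id)
------+------------
Alice | 0          
Bob   | 2          
Eve   | 1          
Frank | 1          
Grace | 1          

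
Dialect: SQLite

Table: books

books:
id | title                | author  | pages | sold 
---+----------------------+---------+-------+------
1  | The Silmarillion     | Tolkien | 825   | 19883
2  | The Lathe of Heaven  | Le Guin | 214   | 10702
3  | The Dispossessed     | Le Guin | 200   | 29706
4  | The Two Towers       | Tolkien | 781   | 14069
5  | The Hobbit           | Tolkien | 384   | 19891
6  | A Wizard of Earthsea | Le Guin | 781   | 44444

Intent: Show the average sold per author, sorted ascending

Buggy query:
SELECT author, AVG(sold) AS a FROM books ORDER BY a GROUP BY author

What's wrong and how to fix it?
Bug: GROUP BY must precede ORDER BY

Fix: Reorder: SELECT … FROM … GROUP BY … ORDER BY …

Corrected query:
SELECT author, AVG(sold) AS a FROM books GROUP BY author ORDER BY a

Result:
author  | a           
--------+-------------
Tolkien | 17947.666667
Le Guin | 28284       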